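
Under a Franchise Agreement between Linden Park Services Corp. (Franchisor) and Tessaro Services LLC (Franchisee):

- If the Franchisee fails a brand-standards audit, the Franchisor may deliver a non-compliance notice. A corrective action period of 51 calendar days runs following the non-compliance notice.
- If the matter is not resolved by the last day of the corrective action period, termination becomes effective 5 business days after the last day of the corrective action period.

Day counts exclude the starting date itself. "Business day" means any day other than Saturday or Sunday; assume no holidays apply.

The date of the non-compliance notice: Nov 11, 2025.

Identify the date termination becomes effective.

The last day of the corrective action period: 51 calendar days after Nov 11, 2025 is Jan 1, 2026.
From Thursday, Jan 1, 2026, 5 business days (Jan 2, Jan 5, Jan 6, Jan 7, Jan 8, skipping weekends) brings us to Thursday, Jan 8, 2026, which is the date termination becomes effective.

Jan 8, 2026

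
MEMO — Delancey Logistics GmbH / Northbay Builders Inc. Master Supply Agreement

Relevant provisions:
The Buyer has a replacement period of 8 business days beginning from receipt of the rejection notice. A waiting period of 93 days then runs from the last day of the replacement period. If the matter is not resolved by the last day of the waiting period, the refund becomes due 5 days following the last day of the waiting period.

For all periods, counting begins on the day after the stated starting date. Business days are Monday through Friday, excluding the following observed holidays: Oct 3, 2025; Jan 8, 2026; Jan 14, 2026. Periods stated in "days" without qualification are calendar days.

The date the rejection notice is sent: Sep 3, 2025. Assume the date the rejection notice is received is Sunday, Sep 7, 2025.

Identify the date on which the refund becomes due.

Dec 24, 2025

The last day of the replacement period: counting 8 business days from Sunday, Sep 7, 2025 (Sep 8, Sep 9, Sep 10, Sep 11, Sep 12, Sep 15, Sep 16, Sep 17, skipping weekends) reaches Wednesday, Sep 17, 2025.
The last day of the waiting period: 93 calendar days after Sep 17, 2025 is Dec 19, 2025.
Adding 5 calendar days to Dec 19, 2025 gives Dec 24, 2025, which is the date on which the refund becomes due.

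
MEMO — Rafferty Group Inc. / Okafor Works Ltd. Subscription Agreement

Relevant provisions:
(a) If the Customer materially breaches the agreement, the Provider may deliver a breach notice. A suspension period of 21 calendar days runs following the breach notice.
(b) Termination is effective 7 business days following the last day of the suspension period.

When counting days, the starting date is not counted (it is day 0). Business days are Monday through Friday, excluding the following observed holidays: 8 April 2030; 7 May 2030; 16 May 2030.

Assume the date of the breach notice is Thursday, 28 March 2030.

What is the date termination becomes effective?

29 April 2030

The last day of the suspension period: 21 calendar days after 28 March 2030 is 18 April 2030.
The date termination becomes effective: counting 7 business days from Thursday, 18 April 2030 (Apr 19, Apr 22, Apr 23, Apr 24, Apr 25, Apr 26, Apr 29, skipping weekends) reaches Monday, 29 April 2030.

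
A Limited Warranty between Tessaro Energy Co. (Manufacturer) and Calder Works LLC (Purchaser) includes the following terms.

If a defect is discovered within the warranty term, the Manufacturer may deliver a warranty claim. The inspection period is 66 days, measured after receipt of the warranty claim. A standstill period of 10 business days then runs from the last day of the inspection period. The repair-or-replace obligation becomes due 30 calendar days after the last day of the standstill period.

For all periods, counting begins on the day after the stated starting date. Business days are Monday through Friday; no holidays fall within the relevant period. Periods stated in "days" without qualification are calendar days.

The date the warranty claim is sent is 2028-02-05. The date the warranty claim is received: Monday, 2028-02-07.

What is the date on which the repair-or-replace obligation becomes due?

The last day of the inspection period: 66 calendar days after 2028-02-07 is 2028-04-13.
The last day of the standstill period: counting 10 business days from Thursday, 2028-04-13 (Apr 14, Apr 17, Apr 18, Apr 19, Apr 20, Apr 21, Apr 24, Apr 25, Apr 26, Apr 27, skipping weekends) reaches Thursday, 2028-04-27.
Adding 30 calendar days to 2028-04-27 gives 2028-05-27, which is the date on which the repair-or-replace obligation becomes due.

2028-05-27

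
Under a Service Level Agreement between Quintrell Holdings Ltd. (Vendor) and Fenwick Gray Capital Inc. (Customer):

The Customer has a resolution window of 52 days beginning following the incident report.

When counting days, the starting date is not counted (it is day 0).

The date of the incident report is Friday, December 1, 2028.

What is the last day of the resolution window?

The last day of the resolution window: 52 calendar days after December 1, 2028 is January 22, 2029.

January 22, 2029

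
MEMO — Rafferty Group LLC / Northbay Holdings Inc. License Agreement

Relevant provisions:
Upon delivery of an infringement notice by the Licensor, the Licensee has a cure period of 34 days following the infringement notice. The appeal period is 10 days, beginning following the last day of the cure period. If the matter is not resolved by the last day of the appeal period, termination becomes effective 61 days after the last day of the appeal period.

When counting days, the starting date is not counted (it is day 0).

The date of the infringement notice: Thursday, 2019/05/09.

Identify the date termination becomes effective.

2019/08/22

The last day of the cure period: 34 calendar days after 2019/05/09 is 2019/06/12.
The last day of the appeal period: 2019/06/12 + 10 days = 2019/06/22.
Adding 61 calendar days to 2019/06/22 gives 2019/08/22, which is the date termination becomes effective.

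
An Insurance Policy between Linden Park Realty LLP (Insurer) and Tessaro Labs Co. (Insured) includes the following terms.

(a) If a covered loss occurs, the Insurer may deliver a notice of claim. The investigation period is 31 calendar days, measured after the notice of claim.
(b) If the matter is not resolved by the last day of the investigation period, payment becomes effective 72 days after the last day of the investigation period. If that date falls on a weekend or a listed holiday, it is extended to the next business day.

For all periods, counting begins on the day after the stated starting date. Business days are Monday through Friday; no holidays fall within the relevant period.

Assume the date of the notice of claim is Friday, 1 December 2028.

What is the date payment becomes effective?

14 March 2029

The last day of the investigation period: 31 calendar days after 1 December 2028 is 1 January 2029.
Adding 72 calendar days to 1 January 2029 gives 14 March 2029, which is the date payment becomes effective. 14 March 2029 is a Wednesday, so no roll-forward applies.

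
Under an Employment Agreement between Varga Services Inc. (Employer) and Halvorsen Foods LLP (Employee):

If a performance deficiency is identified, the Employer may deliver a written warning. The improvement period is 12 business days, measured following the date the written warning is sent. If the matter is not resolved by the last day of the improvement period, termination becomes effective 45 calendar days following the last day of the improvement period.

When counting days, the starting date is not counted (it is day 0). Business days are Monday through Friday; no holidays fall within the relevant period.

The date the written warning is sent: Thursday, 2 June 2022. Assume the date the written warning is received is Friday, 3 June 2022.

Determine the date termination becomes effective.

4 August 2022

The last day of the improvement period: 12 business days after Thursday, 2 June 2022, skipping weekends — Jun 3, Jun 6, Jun 7, Jun 8, …, Jun 16, Jun 17, Jun 20 — lands on Monday, 20 June 2022.
The date termination becomes effective: 45 calendar days after 20 June 2022 is 4 August 2022.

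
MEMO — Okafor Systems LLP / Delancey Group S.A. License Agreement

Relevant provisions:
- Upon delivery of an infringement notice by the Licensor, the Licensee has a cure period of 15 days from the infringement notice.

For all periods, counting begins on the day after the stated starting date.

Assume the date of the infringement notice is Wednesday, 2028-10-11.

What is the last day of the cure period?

2028-10-26

The last day of the cure period: 2028-10-11 + 15 days = 2028-10-26.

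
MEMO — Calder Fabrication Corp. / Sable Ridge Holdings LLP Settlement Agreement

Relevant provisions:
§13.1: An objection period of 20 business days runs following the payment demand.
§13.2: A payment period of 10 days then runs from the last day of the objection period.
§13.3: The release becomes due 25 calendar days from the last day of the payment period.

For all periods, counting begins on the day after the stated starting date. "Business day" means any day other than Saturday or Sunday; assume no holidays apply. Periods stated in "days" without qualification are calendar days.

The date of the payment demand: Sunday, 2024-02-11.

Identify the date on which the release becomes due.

The last day of the objection period: counting 20 business days from Sunday, 2024-02-11 (Feb 12, Feb 13, Feb 14, Feb 15, …, Mar 6, Mar 7, Mar 8, skipping weekends) reaches Friday, 2024-03-08.
Adding 10 calendar days to 2024-03-08 gives 2024-03-18, which is the last day of the payment period.
The date on which the release becomes due: 25 calendar days after 2024-03-18 is 2024-04-12.

2024-04-12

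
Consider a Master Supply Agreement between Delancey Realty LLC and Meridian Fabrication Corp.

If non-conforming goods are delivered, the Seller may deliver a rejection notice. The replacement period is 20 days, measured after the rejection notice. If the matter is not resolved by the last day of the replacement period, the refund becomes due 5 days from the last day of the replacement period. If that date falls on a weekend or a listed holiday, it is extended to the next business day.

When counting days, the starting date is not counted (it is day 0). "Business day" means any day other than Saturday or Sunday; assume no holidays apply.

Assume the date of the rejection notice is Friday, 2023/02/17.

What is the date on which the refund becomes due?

2023/03/14

Adding 20 calendar days to 2023/02/17 gives 2023/03/09, which is the last day of the replacement period.
The date on which the refund becomes due: 5 calendar days after 2023/03/09 is 2023/03/14. 2023/03/14 is a Tuesday, so no roll-forward applies.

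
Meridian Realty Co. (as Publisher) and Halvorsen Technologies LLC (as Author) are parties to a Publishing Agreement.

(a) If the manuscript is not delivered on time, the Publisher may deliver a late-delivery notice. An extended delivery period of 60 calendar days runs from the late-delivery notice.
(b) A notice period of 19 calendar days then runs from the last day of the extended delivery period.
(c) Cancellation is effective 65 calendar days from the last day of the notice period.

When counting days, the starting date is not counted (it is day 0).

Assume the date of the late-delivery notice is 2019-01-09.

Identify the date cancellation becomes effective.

2019-06-02

The last day of the extended delivery period: 60 calendar days after 2019-01-09 is 2019-03-10.
Adding 19 calendar days to 2019-03-10 gives 2019-03-29, which is the last day of the notice period.
The date cancellation becomes effective: 65 calendar days after 2019-03-29 is 2019-06-02.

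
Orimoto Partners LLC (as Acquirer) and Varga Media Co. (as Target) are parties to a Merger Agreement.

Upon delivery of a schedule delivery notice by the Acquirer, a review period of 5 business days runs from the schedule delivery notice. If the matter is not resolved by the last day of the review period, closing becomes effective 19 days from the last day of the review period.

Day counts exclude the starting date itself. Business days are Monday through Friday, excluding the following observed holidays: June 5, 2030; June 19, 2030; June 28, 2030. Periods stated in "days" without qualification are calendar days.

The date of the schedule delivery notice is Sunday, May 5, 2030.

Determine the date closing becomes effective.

The last day of the review period: 5 business days after Sunday, May 5, 2030, skipping weekends — May 6, May 7, May 8, May 9, May 10 — lands on Friday, May 10, 2030.
Adding 19 calendar days to May 10, 2030 gives May 29, 2030, which is the date closing becomes effective.

May 29, 2030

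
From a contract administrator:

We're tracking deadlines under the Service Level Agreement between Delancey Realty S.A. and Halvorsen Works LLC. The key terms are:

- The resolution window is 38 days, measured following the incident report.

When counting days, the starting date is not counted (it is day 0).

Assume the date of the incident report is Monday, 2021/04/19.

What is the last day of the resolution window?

Adding 38 calendar days to 2021/04/19 gives 2021/05/27, which is the last day of the resolution window.

2021/05/27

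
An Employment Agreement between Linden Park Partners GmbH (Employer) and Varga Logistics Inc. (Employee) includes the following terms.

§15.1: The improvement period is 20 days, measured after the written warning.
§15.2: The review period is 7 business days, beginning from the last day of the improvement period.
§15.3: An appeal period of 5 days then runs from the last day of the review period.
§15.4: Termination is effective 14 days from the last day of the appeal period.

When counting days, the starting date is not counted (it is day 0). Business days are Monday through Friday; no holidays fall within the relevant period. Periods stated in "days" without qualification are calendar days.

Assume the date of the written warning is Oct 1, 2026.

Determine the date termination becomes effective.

Adding 20 calendar days to Oct 1, 2026 gives Oct 21, 2026, which is the last day of the improvement period.
The last day of the review period: counting 7 business days from Wednesday, Oct 21, 2026 (Oct 22, Oct 23, Oct 26, Oct 27, Oct 28, Oct 29, Oct 30, skipping weekends) reaches Friday, Oct 30, 2026.
The last day of the appeal period: Oct 30, 2026 + 5 days = Nov 4, 2026.
The date termination becomes effective: 14 calendar days after Nov 4, 2026 is Nov 18, 2026.

Nov 18, 2026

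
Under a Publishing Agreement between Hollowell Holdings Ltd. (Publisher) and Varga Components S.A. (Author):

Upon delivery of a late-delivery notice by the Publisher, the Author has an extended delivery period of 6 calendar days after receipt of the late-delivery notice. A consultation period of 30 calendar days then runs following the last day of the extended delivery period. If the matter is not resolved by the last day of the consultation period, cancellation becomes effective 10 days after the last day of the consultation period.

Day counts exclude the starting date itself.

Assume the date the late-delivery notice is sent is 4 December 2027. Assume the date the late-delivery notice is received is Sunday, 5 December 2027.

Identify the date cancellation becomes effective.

20 January 2028

The last day of the extended delivery period: 5 December 2027 + 6 days = 11 December 2027.
The last day of the consultation period: 30 calendar days after 11 December 2027 is 10 January 2028.
The date cancellation becomes effective: 10 January 2028 + 10 days = 20 January 2028.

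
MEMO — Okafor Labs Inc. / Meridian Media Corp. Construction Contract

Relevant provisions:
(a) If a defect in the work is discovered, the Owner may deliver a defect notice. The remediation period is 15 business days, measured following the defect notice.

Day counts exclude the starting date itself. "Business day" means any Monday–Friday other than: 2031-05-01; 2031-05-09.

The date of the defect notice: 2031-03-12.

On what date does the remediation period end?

2031-04-02

The last day of the remediation period: counting 15 business days from Wednesday, 2031-03-12 (Mar 13, Mar 14, Mar 17, Mar 18, …, Mar 31, Apr 1, Apr 2, skipping weekends) reaches Wednesday, 2031-04-02.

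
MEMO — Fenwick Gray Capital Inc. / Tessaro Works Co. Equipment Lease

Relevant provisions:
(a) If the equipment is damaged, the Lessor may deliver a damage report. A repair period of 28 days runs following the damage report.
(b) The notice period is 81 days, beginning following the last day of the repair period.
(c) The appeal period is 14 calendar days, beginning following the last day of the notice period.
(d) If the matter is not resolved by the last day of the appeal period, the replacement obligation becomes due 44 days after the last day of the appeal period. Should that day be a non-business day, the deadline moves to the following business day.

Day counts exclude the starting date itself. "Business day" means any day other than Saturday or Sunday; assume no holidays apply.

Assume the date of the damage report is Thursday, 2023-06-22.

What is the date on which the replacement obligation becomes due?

The last day of the repair period: 2023-06-22 + 28 days = 2023-07-20.
The last day of the notice period: 2023-07-20 + 81 days = 2023-10-09.
The last day of the appeal period: 14 calendar days after 2023-10-09 is 2023-10-23.
The date on which the replacement obligation becomes due: 2023-10-23 + 44 days = 2023-12-06. 2023-12-06 is a Wednesday, so no roll-forward applies.

2023-12-06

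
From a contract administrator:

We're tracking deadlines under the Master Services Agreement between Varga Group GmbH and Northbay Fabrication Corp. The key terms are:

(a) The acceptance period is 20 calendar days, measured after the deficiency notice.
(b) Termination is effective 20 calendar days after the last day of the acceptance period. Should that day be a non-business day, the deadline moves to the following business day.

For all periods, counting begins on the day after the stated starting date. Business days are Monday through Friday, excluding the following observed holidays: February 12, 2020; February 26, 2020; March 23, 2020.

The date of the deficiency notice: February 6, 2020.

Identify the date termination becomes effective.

Adding 20 calendar days to February 6, 2020 gives February 26, 2020, which is the last day of the acceptance period.
The date termination becomes effective: 20 calendar days after February 26, 2020 is March 17, 2020. March 17, 2020 is a Tuesday and is not a listed holiday, so no roll-forward applies.

March 17, 2020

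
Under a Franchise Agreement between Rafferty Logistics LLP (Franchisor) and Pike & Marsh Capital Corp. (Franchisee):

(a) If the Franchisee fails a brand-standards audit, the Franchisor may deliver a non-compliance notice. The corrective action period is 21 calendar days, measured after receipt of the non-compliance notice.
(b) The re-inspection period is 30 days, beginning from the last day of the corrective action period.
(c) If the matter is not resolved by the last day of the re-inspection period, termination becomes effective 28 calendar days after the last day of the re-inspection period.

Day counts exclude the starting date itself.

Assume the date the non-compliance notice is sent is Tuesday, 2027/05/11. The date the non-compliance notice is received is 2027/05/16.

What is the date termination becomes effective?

The last day of the corrective action period: 2027/05/16 + 21 days = 2027/06/06.
The last day of the re-inspection period: 2027/06/06 + 30 days = 2027/07/06.
The date termination becomes effective: 28 calendar days after 2027/07/06 is 2027/08/03.

2027/08/03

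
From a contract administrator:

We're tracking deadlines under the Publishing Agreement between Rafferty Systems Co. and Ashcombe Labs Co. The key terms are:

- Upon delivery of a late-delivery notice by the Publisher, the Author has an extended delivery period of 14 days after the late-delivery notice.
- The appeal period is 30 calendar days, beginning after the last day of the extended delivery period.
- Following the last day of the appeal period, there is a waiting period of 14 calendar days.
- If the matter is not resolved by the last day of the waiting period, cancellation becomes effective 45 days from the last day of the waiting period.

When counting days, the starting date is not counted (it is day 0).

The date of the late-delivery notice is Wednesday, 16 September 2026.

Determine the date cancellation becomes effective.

The last day of the extended delivery period: 16 September 2026 + 14 days = 30 September 2026.
The last day of the appeal period: 30 September 2026 + 30 days = 30 October 2026.
The last day of the waiting period: 14 calendar days after 30 October 2026 is 13 November 2026.
The date cancellation becomes effective: 45 calendar days after 13 November 2026 is 28 December 2026.

28 December 2026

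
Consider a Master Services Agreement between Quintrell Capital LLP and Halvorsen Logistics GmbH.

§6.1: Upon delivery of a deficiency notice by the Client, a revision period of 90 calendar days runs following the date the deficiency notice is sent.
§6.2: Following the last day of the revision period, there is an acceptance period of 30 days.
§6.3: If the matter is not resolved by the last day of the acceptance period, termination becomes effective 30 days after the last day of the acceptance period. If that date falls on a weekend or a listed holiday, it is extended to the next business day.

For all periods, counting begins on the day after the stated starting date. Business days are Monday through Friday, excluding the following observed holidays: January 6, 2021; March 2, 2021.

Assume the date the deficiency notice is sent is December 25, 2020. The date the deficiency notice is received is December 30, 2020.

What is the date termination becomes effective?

Adding 90 calendar days to December 25, 2020 gives March 25, 2021, which is the last day of the revision period.
Adding 30 calendar days to March 25, 2021 gives April 24, 2021, which is the last day of the acceptance period.
Adding 30 calendar days to April 24, 2021 gives May 24, 2021, which is the date termination becomes effective. May 24, 2021 is a Monday and is not a listed holiday, so no roll-forward applies.

May 24, 2021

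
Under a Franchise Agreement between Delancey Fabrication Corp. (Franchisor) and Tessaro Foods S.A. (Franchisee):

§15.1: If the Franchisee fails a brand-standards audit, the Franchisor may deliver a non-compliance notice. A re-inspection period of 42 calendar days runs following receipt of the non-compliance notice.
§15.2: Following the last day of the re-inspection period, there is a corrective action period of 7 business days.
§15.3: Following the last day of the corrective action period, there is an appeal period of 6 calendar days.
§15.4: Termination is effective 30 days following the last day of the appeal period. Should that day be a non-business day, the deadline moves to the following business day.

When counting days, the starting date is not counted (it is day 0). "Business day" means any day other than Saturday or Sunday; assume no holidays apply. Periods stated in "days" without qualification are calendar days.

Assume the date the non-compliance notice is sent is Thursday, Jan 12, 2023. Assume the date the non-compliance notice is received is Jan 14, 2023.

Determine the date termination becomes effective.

Apr 12, 2023

The last day of the re-inspection period: 42 calendar days after Jan 14, 2023 is Feb 25, 2023.
The last day of the corrective action period: counting 7 business days from Saturday, Feb 25, 2023 (Feb 27, Feb 28, Mar 1, Mar 2, Mar 3, Mar 6, Mar 7, skipping weekends) reaches Tuesday, Mar 7, 2023.
The last day of the appeal period: Mar 7, 2023 + 6 days = Mar 13, 2023.
The date termination becomes effective: 30 calendar days after Mar 13, 2023 is Apr 12, 2023. Apr 12, 2023 is a Wednesday, so no roll-forward applies.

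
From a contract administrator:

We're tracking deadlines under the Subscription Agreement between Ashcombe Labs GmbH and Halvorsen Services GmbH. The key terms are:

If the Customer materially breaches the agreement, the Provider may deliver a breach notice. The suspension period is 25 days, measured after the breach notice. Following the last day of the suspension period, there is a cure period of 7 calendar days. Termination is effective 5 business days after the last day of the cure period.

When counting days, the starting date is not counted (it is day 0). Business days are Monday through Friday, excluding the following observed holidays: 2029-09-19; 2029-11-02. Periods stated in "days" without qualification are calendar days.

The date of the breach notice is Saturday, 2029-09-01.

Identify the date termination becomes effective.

The last day of the suspension period: 25 calendar days after 2029-09-01 is 2029-09-26.
The last day of the cure period: 7 calendar days after 2029-09-26 is 2029-10-03.
The date termination becomes effective: 5 business days after Wednesday, 2029-10-03, skipping weekends — Oct 4, Oct 5, Oct 8, Oct 9, Oct 10 — lands on Wednesday, 2029-10-10.

2029-10-10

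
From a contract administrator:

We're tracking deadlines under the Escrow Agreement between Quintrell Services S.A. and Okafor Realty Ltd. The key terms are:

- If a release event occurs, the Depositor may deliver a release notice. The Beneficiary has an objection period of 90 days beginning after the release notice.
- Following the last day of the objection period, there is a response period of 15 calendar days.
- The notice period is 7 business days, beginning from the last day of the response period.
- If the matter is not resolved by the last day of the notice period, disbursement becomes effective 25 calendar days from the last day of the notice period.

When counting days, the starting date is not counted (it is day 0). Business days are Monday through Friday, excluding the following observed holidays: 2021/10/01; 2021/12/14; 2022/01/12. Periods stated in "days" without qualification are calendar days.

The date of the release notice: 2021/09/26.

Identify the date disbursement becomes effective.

The last day of the objection period: 90 calendar days after 2021/09/26 is 2021/12/25.
Adding 15 calendar days to 2021/12/25 gives 2022/01/09, which is the last day of the response period.
The last day of the notice period: counting 7 business days from Sunday, 2022/01/09 (Jan 10, Jan 11, Jan 13, Jan 14, Jan 17, Jan 18, Jan 19, skipping weekends and the listed holiday on Jan 12) reaches Wednesday, 2022/01/19.
Adding 25 calendar days to 2022/01/19 gives 2022/02/13, which is the date disbursement becomes effective.

2022/02/13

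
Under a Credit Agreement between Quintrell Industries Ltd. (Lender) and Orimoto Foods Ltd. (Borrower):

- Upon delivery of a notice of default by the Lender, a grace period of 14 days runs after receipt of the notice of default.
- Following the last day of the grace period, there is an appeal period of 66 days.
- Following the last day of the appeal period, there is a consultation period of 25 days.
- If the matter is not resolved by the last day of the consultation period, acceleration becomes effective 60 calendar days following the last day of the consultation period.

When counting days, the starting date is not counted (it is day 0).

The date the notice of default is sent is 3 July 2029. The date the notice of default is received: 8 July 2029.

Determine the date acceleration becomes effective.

The last day of the grace period: 8 July 2029 + 14 days = 22 July 2029.
Adding 66 calendar days to 22 July 2029 gives 26 September 2029, which is the last day of the appeal period.
The last day of the consultation period: 25 calendar days after 26 September 2029 is 21 October 2029.
The date acceleration becomes effective: 21 October 2029 + 60 days = 20 December 2029.

20 December 2029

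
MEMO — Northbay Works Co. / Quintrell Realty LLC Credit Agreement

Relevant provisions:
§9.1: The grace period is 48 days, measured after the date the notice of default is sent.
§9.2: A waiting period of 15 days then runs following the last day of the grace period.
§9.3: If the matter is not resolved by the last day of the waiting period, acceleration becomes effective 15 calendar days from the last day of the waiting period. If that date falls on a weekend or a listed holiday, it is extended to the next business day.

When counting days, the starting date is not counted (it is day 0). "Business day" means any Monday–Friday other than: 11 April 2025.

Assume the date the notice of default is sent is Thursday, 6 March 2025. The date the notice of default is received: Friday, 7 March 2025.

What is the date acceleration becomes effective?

The last day of the grace period: 6 March 2025 + 48 days = 23 April 2025.
Adding 15 calendar days to 23 April 2025 gives 8 May 2025, which is the last day of the waiting period.
The date acceleration becomes effective: 15 calendar days after 8 May 2025 is 23 May 2025. 23 May 2025 is a Friday and is not a listed holiday, so no roll-forward applies.

23 May 2025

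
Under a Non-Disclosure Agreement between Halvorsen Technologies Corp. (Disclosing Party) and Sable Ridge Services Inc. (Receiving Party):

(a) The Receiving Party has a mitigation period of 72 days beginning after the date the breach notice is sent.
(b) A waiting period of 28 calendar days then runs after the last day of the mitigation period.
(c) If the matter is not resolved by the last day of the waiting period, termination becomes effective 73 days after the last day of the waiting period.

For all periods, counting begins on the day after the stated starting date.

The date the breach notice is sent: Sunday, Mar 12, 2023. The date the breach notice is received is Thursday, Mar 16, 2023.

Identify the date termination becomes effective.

Sep 1, 2023

The last day of the mitigation period: 72 calendar days after Mar 12, 2023 is May 23, 2023.
The last day of the waiting period: May 23, 2023 + 28 days = Jun 20, 2023.
Adding 73 calendar days to Jun 20, 2023 gives Sep 1, 2023, which is the date termination becomes effective.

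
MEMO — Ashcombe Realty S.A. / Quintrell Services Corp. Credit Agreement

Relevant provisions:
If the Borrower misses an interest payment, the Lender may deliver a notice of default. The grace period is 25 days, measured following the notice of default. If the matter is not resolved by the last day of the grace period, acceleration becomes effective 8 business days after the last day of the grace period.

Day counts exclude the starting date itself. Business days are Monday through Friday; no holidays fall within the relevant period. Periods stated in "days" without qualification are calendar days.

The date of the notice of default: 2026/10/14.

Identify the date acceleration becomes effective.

Adding 25 calendar days to 2026/10/14 gives 2026/11/08, which is the last day of the grace period.
The date acceleration becomes effective: counting 8 business days from Sunday, 2026/11/08 (Nov 9, Nov 10, Nov 11, Nov 12, Nov 13, Nov 16, Nov 17, Nov 18, skipping weekends) reaches Wednesday, 2026/11/18.

2026/11/18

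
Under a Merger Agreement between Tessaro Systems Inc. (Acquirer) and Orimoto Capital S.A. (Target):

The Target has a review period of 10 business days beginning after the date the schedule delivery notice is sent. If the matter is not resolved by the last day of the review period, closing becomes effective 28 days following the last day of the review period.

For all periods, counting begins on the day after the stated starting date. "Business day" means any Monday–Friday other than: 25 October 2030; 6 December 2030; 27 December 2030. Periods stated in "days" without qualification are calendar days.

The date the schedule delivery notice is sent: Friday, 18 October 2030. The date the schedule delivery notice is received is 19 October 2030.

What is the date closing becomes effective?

From Friday, 18 October 2030, 10 business days (Oct 21, Oct 22, Oct 23, Oct 24, Oct 28, Oct 29, Oct 30, Oct 31, Nov 1, Nov 4, skipping weekends and the listed holiday on Oct 25) brings us to Monday, 4 November 2030, which is the last day of the review period.
The date closing becomes effective: 28 calendar days after 4 November 2030 is 2 December 2030.

2 December 2030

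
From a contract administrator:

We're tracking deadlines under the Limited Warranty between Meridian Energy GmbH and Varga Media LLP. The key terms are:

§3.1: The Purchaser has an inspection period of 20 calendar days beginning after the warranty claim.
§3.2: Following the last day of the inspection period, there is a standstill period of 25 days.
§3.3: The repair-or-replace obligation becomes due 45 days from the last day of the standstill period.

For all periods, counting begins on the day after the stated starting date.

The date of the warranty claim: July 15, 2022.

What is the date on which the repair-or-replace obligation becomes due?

The last day of the inspection period: July 15, 2022 + 20 days = August 4, 2022.
The last day of the standstill period: 25 calendar days after August 4, 2022 is August 29, 2022.
The date on which the repair-or-replace obligation becomes due: 45 calendar days after August 29, 2022 is October 13, 2022.

October 13, 2022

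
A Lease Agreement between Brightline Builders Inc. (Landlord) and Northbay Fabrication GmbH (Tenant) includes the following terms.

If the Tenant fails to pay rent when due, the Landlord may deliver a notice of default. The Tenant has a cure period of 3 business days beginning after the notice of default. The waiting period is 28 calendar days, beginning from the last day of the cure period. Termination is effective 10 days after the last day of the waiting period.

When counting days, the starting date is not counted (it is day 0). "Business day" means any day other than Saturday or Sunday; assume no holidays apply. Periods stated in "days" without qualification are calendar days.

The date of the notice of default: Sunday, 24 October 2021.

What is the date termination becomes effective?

4 December 2021

The last day of the cure period: 3 business days after Sunday, 24 October 2021, skipping weekends — Oct 25, Oct 26, Oct 27 — lands on Wednesday, 27 October 2021.
The last day of the waiting period: 28 calendar days after 27 October 2021 is 24 November 2021.
The date termination becomes effective: 10 calendar days after 24 November 2021 is 4 December 2021.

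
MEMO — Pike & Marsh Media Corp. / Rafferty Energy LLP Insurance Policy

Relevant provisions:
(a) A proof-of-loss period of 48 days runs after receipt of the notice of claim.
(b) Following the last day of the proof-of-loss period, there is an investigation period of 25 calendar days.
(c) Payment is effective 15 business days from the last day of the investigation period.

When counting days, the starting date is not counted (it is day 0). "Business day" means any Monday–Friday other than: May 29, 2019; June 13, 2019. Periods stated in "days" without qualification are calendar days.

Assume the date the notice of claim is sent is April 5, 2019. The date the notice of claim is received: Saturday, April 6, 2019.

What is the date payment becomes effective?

The last day of the proof-of-loss period: April 6, 2019 + 48 days = May 24, 2019.
The last day of the investigation period: 25 calendar days after May 24, 2019 is June 18, 2019.
The date payment becomes effective: counting 15 business days from Tuesday, June 18, 2019 (Jun 19, Jun 20, Jun 21, Jun 24, …, Jul 5, Jul 8, Jul 9, skipping weekends) reaches Tuesday, July 9, 2019.

July 9, 2019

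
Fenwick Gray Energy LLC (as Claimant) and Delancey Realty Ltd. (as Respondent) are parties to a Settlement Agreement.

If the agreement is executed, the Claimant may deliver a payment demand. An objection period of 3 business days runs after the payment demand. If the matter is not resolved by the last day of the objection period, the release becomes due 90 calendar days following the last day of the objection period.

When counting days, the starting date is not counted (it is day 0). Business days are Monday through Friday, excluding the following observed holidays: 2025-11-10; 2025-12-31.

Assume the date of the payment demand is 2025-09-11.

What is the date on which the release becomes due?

2025-12-15

The last day of the objection period: counting 3 business days from Thursday, 2025-09-11 (Sep 12, Sep 15, Sep 16, skipping weekends) reaches Tuesday, 2025-09-16.
Adding 90 calendar days to 2025-09-16 gives 2025-12-15, which is the date on which the release becomes due.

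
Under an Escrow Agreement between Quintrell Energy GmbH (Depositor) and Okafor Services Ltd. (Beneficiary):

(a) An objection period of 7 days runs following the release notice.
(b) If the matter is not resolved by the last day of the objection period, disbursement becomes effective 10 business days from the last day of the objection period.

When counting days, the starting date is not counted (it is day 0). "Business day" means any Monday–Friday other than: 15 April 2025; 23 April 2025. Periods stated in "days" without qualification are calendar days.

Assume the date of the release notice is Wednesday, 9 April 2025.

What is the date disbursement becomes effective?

The last day of the objection period: 9 April 2025 + 7 days = 16 April 2025.
The date disbursement becomes effective: 10 business days after Wednesday, 16 April 2025, skipping weekends and the listed holiday on Apr 23 — Apr 17, Apr 18, Apr 21, Apr 22, Apr 24, Apr 25, Apr 28, Apr 29, Apr 30, May 1 — lands on Thursday, 1 May 2025.

1 May 2025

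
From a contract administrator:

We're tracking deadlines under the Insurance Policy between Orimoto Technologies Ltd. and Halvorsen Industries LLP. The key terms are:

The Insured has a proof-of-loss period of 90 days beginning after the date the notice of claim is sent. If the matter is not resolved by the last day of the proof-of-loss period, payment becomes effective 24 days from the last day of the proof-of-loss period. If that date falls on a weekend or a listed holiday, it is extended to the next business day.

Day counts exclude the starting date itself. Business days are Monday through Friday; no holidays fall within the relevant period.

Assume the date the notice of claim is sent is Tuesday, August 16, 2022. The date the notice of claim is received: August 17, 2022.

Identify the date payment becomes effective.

December 8, 2022

The last day of the proof-of-loss period: August 16, 2022 + 90 days = November 14, 2022.
Adding 24 calendar days to November 14, 2022 gives December 8, 2022, which is the date payment becomes effective. December 8, 2022 is a Thursday, so no roll-forward applies.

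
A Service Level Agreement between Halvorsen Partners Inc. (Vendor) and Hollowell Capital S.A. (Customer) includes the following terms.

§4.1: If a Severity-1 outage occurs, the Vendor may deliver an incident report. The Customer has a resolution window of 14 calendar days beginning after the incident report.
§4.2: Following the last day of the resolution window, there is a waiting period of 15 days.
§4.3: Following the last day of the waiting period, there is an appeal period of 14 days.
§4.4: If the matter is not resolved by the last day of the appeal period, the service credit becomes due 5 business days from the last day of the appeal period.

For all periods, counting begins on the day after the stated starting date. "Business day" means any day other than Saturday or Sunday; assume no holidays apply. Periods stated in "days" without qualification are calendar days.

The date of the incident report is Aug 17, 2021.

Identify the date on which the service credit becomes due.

Oct 6, 2021

The last day of the resolution window: 14 calendar days after Aug 17, 2021 is Aug 31, 2021.
The last day of the waiting period: 15 calendar days after Aug 31, 2021 is Sep 15, 2021.
The last day of the appeal period: 14 calendar days after Sep 15, 2021 is Sep 29, 2021.
The date on which the service credit becomes due: counting 5 business days from Wednesday, Sep 29, 2021 (Sep 30, Oct 1, Oct 4, Oct 5, Oct 6, skipping weekends) reaches Wednesday, Oct 6, 2021.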